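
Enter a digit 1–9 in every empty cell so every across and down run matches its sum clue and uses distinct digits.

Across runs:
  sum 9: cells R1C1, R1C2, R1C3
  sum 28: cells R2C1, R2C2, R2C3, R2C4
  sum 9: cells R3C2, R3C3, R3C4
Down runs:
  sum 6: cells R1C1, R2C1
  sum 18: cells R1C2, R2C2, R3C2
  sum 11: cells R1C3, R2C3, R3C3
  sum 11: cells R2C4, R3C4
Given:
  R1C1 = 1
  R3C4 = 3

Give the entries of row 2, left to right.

R2C1 = 6 − 1 = 5 completes the 6 down.
R2C4 = 11 − 3 = 8 completes the 11 down.
Given what's placed, R2C3 must be 6 to fit the 28 across and 11 down.
R2C2 = 28 − 19 = 9 completes the 28 across.
Nothing is forced directly, so branch on R1C3, whose candidates are 2 or 3. If R1C3 = 2: that forces R1C2 = 6, after which R3C2 would have to be in {1,2,4,5} for the 9 across but in {3} for the 18 down — contradiction. So R1C3 = 3.
R1C2 = 9 − 4 = 5 completes the 9 across.
R3C2 = 18 − 14 = 4 completes the 18 down.
R3C3 = 9 − 7 = 2 completes the 9 across.

5, 9, 6, 8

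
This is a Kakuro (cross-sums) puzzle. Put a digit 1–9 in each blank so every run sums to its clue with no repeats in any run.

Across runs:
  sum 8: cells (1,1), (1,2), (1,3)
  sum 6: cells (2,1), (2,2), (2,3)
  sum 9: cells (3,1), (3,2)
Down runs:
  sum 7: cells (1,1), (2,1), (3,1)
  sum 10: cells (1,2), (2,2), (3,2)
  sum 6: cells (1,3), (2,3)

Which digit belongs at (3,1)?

6 in 3 cells must be {1,2,3}; 7 in 3 cells must be {1,2,4}.
Nothing is forced directly, so branch on (2,1), whose candidates are 1 or 2. If (2,1) = 1: that forces (2,3) = 2, (1,3) = 4, (2,2) = 3, after which (1,1) would have to be in {1,3} for the 8 across but in {2,4} for the 7 down — contradiction. So (2,1) = 2.
Given what's placed, (2,3) must be 1 to fit the 6 across and 6 down.
(1,3) = 6 − 1 = 5 completes the 6 down.
(2,2) = 6 − 3 = 3 completes the 6 across.
(1,1) = 1: the only remaining digit allowed by both the 8 across and the 7 down.
(1,2) = 8 − 6 = 2 completes the 8 across.
(3,1) = 7 − 3 = 4 completes the 7 down.

4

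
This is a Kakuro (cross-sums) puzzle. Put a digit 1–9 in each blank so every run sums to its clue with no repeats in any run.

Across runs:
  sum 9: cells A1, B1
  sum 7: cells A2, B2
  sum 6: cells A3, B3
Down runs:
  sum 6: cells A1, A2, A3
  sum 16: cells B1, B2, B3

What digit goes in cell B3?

6 in 3 cells must be {1,2,3}.
Nothing is forced directly, so branch on A2, whose candidates are 1 or 2 or 3. If A2 = 1: that forces B2 = 6, A3 = 2, after which B3 would have to be in {4} for the 6 across but in {1,2,3,7,8,9} for the 16 down — contradiction. If A2 = 2: that forces B2 = 5, A3 = 1, after which B3 would have to be in {5} for the 6 across but in {2,3,4,7,8,9} for the 16 down — contradiction. So A2 = 3.
B2 = 7 − 3 = 4 completes the 7 across.
Given what's placed, B3 must be 5 to fit the 6 across and 16 down.
B1 = 16 − 9 = 7 completes the 16 down.
A3 = 6 − 5 = 1 completes the 6 across.
A1 = 9 − 7 = 2 completes the 9 across.

5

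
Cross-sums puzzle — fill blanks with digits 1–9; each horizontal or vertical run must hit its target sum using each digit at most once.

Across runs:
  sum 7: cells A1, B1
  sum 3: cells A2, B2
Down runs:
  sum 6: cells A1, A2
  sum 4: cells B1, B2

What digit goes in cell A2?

3 in 2 cells must be {1,2}; 4 in 2 cells must be {1,3}.
The 3 across and the 4 down share only 1, so B2 = 1.
B1 = 4 − 1 = 3 completes the 4 down.
A2 = 3 − 1 = 2 completes the 3 across.
A1 = 7 − 3 = 4 completes the 7 across.

2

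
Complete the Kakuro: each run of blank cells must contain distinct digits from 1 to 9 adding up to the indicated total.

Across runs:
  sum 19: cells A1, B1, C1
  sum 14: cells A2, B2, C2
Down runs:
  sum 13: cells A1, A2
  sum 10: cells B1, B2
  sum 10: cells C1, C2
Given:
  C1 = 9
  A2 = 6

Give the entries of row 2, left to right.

A1 = 13 − 6 = 7 completes the 13 down.
B1 = 19 − 16 = 3 completes the 19 across.
B2 = 10 − 3 = 7 completes the 10 down.
C2 = 14 − 13 = 1 completes the 14 across.

6 7 1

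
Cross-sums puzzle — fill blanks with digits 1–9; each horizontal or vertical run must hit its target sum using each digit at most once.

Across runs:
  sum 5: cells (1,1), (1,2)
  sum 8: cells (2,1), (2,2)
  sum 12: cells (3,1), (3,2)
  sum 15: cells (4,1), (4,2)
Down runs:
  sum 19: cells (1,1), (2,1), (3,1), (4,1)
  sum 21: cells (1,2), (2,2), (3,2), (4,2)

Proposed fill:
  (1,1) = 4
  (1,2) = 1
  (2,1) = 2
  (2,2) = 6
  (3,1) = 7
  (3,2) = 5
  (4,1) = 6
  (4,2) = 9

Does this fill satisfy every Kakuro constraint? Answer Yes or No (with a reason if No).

Yes

Across: 4+1=5; 2+6=8; 7+5=12; 6+9=15. Down: 4+2+7+6=19; 1+6+5+9=21. No digit repeats within any run.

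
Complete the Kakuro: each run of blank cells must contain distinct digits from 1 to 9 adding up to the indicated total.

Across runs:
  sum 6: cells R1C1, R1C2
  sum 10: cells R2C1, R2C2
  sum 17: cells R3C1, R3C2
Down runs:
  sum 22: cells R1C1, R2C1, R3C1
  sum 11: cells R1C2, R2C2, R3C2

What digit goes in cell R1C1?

5

17 in 2 cells must be {8,9}.
The 6 across and the 22 down share only 5, so R1C1 = 5.
R1C2 = 6 − 5 = 1 completes the 6 across.
Given what's placed, R3C2 must be 8 to fit the 17 across and 11 down.
R2C2 = 11 − 9 = 2 completes the 11 down.
R3C1 = 17 − 8 = 9 completes the 17 across.
R2C1 = 10 − 2 = 8 completes the 10 across.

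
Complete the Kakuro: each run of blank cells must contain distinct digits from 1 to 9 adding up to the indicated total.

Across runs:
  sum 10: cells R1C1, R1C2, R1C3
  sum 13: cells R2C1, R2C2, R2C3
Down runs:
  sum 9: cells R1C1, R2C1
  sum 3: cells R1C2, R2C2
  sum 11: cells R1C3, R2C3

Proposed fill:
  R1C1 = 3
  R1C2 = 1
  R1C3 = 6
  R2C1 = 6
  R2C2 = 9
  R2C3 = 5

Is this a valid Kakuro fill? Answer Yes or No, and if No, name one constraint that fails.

No — the down run R1C2–R2C2 sums to 10, not 3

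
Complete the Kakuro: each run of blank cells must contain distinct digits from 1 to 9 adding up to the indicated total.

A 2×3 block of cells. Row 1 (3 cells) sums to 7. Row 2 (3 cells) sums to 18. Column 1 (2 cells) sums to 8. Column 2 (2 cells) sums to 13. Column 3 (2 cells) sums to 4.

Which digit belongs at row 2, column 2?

7 in 3 cells must be {1,2,4}; 4 in 2 cells must be {1,3}.
The 7 across and the 13 down share only 4, so (1,2) = 4.
Given what's placed, (1,3) must be 1 to fit the 7 across and 4 down.
(2,2) = 13 − 4 = 9 completes the 13 down.
(2,3) = 4 − 1 = 3 completes the 4 down.
(1,1) = 7 − 5 = 2 completes the 7 across.
(2,1) = 18 − 12 = 6 completes the 18 across.

9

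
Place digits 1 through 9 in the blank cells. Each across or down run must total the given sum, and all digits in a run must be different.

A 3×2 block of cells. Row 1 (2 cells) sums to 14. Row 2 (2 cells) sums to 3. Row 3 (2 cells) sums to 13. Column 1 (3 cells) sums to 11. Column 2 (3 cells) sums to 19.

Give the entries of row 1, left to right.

6, 8

3 in 2 cells must be {1,2}.
The 3 across and the 19 down share only 2, so (2,2) = 2.
(2,1) = 3 − 2 = 1 completes the 3 across.
Nothing is forced directly, so branch on (1,1), whose candidates are 6 or 8. If (1,1) = 8: then (1,2) would have to be in {6} for the 14 across but in {8,9} for the 19 down — contradiction. So (1,1) = 6.
(1,2) = 14 − 6 = 8 completes the 14 across.
(3,1) = 11 − 7 = 4 completes the 11 down.
(3,2) = 13 − 4 = 9 completes the 13 across.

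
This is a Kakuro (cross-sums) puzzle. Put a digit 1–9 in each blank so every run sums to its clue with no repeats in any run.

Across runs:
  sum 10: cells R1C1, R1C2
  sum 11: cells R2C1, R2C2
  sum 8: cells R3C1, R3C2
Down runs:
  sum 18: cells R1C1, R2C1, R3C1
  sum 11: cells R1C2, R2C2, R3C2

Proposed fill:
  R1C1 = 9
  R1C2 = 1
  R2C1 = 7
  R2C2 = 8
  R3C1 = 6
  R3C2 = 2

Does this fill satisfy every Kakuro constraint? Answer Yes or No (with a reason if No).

No — the down run R1C1–R3C1 sums to 22, not 18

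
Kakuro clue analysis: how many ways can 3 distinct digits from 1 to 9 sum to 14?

3 distinct digits from 1–9 sum between 6 and 24.

8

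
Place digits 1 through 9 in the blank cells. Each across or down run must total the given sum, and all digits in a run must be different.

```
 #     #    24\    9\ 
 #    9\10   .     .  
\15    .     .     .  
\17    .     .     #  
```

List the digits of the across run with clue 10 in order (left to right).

17 in 2 cells must be {8,9}; 24 in 3 cells must be {7,8,9}.
The 17 across and the 9 down share only 8, so R3C1 = 8.
R3C2 = 17 − 8 = 9 completes the 17 across.
R2C1 = 9 − 8 = 1 completes the 9 down.
R2C2 = 8: the only remaining digit allowed by both the 15 across and the 24 down.
R2C3 = 15 − 9 = 6 completes the 15 across.
R1C2 = 24 − 17 = 7 completes the 24 down.
R1C3 = 10 − 7 = 3 completes the 10 across.

7 3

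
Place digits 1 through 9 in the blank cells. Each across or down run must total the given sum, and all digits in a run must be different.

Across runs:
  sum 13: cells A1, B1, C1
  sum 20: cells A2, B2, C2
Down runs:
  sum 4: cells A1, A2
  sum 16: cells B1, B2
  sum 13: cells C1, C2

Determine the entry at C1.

5

4 in 2 cells must be {1,3}; 16 in 2 cells must be {7,9}.
The 20 across and the 4 down share only 3, so A2 = 3.
Given what's placed, B2 must be 9 to fit the 20 across and 16 down.
C2 = 20 − 12 = 8 completes the 20 across.
A1 = 4 − 3 = 1 completes the 4 down.
B1 = 16 − 9 = 7 completes the 16 down.
C1 = 13 − 8 = 5 completes the 13 across.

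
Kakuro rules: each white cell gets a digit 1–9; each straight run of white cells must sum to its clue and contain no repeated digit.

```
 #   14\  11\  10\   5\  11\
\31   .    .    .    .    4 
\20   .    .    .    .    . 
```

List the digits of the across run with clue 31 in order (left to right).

8, 7, 9, 3, 4

Given what's placed, R1C4 must be 3 to fit the 31 across and 5 down.
R2C4 = 5 − 3 = 2 completes the 5 down.
R2C5 = 11 − 4 = 7 completes the 11 down.
Given what's placed, R2C1 must be 6 to fit the 20 across and 14 down.
Given what's placed, R2C2 must be 4 to fit the 20 across and 11 down.
R2C3 = 20 − 19 = 1 completes the 20 across.
R1C1 = 14 − 6 = 8 completes the 14 down.
R1C2 = 11 − 4 = 7 completes the 11 down.
R1C3 = 31 − 22 = 9 completes the 31 across.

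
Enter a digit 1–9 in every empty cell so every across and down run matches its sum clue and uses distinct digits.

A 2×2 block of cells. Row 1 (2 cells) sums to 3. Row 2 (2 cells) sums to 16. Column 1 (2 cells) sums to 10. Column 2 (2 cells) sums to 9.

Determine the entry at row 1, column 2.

2

3 in 2 cells must be {1,2}; 16 in 2 cells must be {7,9}.
The 16 across and the 9 down share only 7, so (2,2) = 7.
(1,2) = 9 − 7 = 2 completes the 9 down.
(2,1) = 16 − 7 = 9 completes the 16 across.
(1,1) = 3 − 2 = 1 completes the 3 across.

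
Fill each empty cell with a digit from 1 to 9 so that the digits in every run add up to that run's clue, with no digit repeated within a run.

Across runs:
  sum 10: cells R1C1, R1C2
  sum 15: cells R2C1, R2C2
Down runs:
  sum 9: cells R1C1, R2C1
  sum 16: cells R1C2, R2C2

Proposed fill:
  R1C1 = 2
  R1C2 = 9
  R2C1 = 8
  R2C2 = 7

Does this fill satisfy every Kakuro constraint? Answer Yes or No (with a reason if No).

No — the down run R1C1–R2C1 sums to 10, not 9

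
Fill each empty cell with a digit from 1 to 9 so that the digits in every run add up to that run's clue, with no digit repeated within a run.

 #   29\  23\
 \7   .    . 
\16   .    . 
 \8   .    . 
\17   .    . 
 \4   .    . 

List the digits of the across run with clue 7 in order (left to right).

4, 3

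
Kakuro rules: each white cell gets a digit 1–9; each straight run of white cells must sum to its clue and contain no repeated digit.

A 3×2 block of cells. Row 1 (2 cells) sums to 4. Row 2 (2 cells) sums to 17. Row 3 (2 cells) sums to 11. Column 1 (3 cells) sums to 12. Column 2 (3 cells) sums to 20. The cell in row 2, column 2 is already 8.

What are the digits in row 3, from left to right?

4 in 2 cells must be {1,3}; 17 in 2 cells must be {8,9}.
(1,2) = 3: the only remaining digit allowed by both the 4 across and the 20 down.
(2,1) = 17 − 8 = 9 completes the 17 across.
Given what's placed, (3,1) must be 2 to fit the 11 across and 12 down.
(3,2) = 11 − 2 = 9 completes the 11 across.
(1,1) = 4 − 3 = 1 completes the 4 across.

2 9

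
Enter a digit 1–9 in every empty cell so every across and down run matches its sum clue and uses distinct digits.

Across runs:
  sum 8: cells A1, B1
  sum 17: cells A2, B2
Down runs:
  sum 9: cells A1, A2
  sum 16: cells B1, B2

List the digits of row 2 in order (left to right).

17 in 2 cells must be {8,9}; 16 in 2 cells must be {7,9}.
The 8 across and the 16 down share only 7, so B1 = 7.
The 17 across and the 9 down share only 8, so A2 = 8.
B2 = 17 − 8 = 9 completes the 17 across.
A1 = 8 − 7 = 1 completes the 8 across.

8 9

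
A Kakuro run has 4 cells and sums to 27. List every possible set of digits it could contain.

4 distinct digits from 1–9 sum between 10 and 30.

{3,7,8,9}; {4,6,8,9}; {5,6,7,9}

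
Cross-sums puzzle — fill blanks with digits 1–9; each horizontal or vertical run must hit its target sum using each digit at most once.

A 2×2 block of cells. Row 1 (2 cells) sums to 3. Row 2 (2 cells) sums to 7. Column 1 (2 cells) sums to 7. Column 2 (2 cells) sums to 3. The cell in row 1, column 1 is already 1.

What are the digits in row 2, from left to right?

6 1

3 in 2 cells must be {1,2}.
(1,2) = 3 − 1 = 2 completes the 3 across.
(2,1) = 7 − 1 = 6 completes the 7 down.
(2,2) = 7 − 6 = 1 completes the 7 across.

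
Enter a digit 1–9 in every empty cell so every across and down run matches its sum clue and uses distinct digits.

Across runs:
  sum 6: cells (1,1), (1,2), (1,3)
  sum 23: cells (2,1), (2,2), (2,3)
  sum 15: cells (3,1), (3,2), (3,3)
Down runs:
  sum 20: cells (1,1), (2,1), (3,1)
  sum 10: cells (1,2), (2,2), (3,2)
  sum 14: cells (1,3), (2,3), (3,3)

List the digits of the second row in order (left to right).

9 6 8

6 in 3 cells must be {1,2,3}; 23 in 3 cells must be {6,8,9}.
Only 3 fits (1,1) under both its across sum 6 and down sum 20.
Only 6 fits (2,2) under both its across sum 23 and down sum 10.
(1,2) = 1: the only remaining digit allowed by both the 6 across and the 10 down.
(1,3) = 6 − 4 = 2 completes the 6 across.
(3,2) = 10 − 7 = 3 completes the 10 down.
Given what's placed, (3,1) must be 8 to fit the 15 across and 20 down.
(3,3) = 15 − 11 = 4 completes the 15 across.
(2,1) = 20 − 11 = 9 completes the 20 down.
(2,3) = 23 − 15 = 8 completes the 23 across.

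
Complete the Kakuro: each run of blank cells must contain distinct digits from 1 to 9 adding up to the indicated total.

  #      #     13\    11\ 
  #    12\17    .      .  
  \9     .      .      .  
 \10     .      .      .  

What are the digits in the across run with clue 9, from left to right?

5 3 1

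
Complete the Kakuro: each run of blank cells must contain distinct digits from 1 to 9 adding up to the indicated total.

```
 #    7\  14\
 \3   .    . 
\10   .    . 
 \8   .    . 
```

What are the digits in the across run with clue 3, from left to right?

2, 1

3 in 2 cells must be {1,2}; 7 in 3 cells must be {1,2,4}.
Nothing is forced directly, so branch on R1C1, whose candidates are 1 or 2. If R1C1 = 1: that forces R1C2 = 2, R3C1 = 2, after which R3C2 would have to be in {6} for the 8 across but in {3,4,5,7,8,9} for the 14 down — contradiction. So R1C1 = 2.
R1C2 = 3 − 2 = 1 completes the 3 across.
Given what's placed, R3C1 must be 1 to fit the 8 across and 7 down.
R3C2 = 8 − 1 = 7 completes the 8 across.
R2C1 = 7 − 3 = 4 completes the 7 down.
R2C2 = 10 − 4 = 6 completes the 10 across.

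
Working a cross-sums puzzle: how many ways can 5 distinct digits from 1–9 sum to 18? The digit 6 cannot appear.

2

5 distinct digits from 1–9 sum between 15 and 35.
Dropping sets that contain 6.
Enumerating: {1,2,3,4,8}, {1,2,3,5,7}.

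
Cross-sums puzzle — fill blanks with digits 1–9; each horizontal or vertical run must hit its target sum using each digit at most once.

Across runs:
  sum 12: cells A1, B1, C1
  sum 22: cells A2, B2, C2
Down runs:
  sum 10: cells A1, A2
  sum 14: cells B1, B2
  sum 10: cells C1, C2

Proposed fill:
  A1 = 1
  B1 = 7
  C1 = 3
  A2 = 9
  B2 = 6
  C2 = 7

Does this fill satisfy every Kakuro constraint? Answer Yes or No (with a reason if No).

No — the down run B1–B2 sums to 13, not 14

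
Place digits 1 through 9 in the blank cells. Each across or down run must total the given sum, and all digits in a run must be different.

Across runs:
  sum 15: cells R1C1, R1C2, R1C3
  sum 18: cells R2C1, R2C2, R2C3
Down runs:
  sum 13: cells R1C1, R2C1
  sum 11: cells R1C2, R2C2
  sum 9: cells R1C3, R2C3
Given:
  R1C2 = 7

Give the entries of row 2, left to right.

R2C2 = 11 − 7 = 4 completes the 11 down.
Nothing is forced directly, so branch on R1C1, whose candidates are 5 or 6. If R1C1 = 6: that forces R1C3 = 2, after which R2C1 would have to be in {5,6,8,9} for the 18 across but in {7} for the 13 down — contradiction. So R1C1 = 5.
R1C3 = 15 − 12 = 3 completes the 15 across.
R2C1 = 13 − 5 = 8 completes the 13 down.
R2C3 = 18 − 12 = 6 completes the 18 across.

8, 4, 6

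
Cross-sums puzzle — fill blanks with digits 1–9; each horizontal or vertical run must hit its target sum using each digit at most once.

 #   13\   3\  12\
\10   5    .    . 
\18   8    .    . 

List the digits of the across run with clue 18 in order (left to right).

8 1 9

3 in 2 cells must be {1,2}.
R2C2 = 1: the only remaining digit allowed by both the 18 across and the 3 down.
R2C3 = 18 − 9 = 9 completes the 18 across.
R1C2 = 3 − 1 = 2 completes the 3 down.
R1C3 = 10 − 7 = 3 completes the 10 across.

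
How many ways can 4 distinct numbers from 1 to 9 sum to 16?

4 distinct digits from 1–9 sum between 10 and 30.

8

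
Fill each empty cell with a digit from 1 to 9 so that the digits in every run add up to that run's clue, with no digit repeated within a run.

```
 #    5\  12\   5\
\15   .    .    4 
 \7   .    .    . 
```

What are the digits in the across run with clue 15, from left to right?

3, 8, 4

7 in 3 cells must be {1,2,4}.
Intersecting the 7 across with the 12 down forces R2C2 = 4.
R2C3 = 5 − 4 = 1 completes the 5 down.
R1C2 = 12 − 4 = 8 completes the 12 down.
R2C1 = 7 − 5 = 2 completes the 7 across.
R1C1 = 15 − 12 = 3 completes the 15 across.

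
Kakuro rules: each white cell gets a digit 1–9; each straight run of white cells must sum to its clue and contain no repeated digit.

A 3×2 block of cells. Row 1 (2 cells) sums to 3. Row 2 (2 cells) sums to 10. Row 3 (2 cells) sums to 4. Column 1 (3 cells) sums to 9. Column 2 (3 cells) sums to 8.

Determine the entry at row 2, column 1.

3 in 2 cells must be {1,2}; 4 in 2 cells must be {1,3}.
Nothing is forced directly, so branch on (3,2), whose candidates are 1 or 3. If (3,2) = 1: that forces (1,2) = 2, after which (2,2) would have to be in {1,2,3,4,6,7,8,9} for the 10 across but in {5} for the 8 down — contradiction. So (3,2) = 3.
Given what's placed, (1,2) must be 1 to fit the 3 across and 8 down.
(2,2) = 8 − 4 = 4 completes the 8 down.
(3,1) = 4 − 3 = 1 completes the 4 across.
(1,1) = 3 − 1 = 2 completes the 3 across.
(2,1) = 10 − 4 = 6 completes the 10 across.

6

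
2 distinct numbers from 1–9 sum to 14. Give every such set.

2 distinct digits from 1–9 sum between 3 and 17.

{5,9}; {6,8}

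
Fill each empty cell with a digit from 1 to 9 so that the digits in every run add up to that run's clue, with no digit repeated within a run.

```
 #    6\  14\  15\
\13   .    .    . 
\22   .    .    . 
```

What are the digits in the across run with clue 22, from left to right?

The 22 across and the 6 down share only 5, so R2C1 = 5.
R1C1 = 6 − 5 = 1 completes the 6 down.
Nothing is forced directly, so branch on R2C2, whose candidates are 8 or 9. If R2C2 = 8: then R1C2 would have to be in {3,4,5,7,8,9} for the 13 across but in {6} for the 14 down — contradiction. So R2C2 = 9.
R1C2 = 14 − 9 = 5 completes the 14 down.
R1C3 = 13 − 6 = 7 completes the 13 across.
R2C3 = 22 − 14 = 8 completes the 22 across.

5, 9, 8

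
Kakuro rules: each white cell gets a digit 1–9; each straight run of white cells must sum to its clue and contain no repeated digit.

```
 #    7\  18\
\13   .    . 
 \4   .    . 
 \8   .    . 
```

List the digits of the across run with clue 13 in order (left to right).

4, 9

4 in 2 cells must be {1,3}; 7 in 3 cells must be {1,2,4}.
The 13 across and the 7 down share only 4, so R1C1 = 4.
R1C2 = 13 − 4 = 9 completes the 13 across.
Given what's placed, R2C1 must be 1 to fit the 4 across and 7 down.
R2C2 = 4 − 1 = 3 completes the 4 across.
R3C1 = 7 − 5 = 2 completes the 7 down.
R3C2 = 8 − 2 = 6 completes the 8 across.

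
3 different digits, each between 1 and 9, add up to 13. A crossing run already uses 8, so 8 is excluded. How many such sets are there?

5

3 distinct digits from 1–9 sum between 6 and 24.
Dropping sets that contain 8.
Enumerating: {1,3,9}, {1,5,7}, {2,4,7}, {2,5,6}, {3,4,6}.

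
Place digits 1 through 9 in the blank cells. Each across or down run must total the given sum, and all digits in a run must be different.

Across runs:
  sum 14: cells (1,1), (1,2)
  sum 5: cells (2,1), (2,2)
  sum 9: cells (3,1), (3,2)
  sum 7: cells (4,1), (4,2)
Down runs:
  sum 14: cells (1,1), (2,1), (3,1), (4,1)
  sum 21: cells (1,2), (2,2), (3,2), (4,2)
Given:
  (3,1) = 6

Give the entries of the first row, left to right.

5 9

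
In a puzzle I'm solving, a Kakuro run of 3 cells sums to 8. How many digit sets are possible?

2

3 distinct digits from 1–9 sum between 6 and 24.
Enumerating: {1,2,5}, {1,3,4}.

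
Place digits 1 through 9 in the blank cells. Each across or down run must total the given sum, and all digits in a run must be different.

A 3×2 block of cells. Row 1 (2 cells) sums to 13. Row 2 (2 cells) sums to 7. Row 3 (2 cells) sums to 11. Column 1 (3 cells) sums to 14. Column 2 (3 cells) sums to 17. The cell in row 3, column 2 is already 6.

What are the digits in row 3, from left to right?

5, 6

(3,1) = 11 − 6 = 5 completes the 11 across.
Nothing is forced directly, so branch on (1,1), whose candidates are 6 or 7 or 8. If (1,1) = 7: then (1,2) would have to be in {6} for the 13 across but in {2,3,4,7,8,9} for the 17 down — contradiction. If (1,1) = 8: then (1,2) would have to be in {5} for the 13 across but in {2,3,4,7,8,9} for the 17 down — contradiction. So (1,1) = 6.
(1,2) = 13 − 6 = 7 completes the 13 across.
(2,1) = 14 − 11 = 3 completes the 14 down.
(2,2) = 7 − 3 = 4 completes the 7 across.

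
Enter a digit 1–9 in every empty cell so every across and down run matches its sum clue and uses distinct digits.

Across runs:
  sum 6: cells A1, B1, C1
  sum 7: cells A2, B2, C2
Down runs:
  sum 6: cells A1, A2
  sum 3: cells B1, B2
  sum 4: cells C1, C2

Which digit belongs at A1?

6 in 3 cells must be {1,2,3}; 7 in 3 cells must be {1,2,4}; 3 in 2 cells must be {1,2}.
The 7 across and the 4 down share only 1, so C2 = 1.
C1 = 4 − 1 = 3 completes the 4 down.
Given what's placed, B2 must be 2 to fit the 7 across and 3 down.
B1 = 3 − 2 = 1 completes the 3 down.
A2 = 7 − 3 = 4 completes the 7 across.
A1 = 6 − 4 = 2 completes the 6 across.

2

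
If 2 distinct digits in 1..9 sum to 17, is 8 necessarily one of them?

Yes

The only way to make 17 from 2 distinct digits is {8,9}, which contains 8.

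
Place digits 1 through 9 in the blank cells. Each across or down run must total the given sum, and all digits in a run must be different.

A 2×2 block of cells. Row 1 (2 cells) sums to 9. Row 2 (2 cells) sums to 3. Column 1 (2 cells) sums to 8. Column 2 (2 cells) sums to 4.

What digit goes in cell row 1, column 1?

6

3 in 2 cells must be {1,2}; 4 in 2 cells must be {1,3}.
The 3 across and the 4 down share only 1, so (2,2) = 1.
(1,2) = 4 − 1 = 3 completes the 4 down.
(2,1) = 3 − 1 = 2 completes the 3 across.
(1,1) = 9 − 3 = 6 completes the 9 across.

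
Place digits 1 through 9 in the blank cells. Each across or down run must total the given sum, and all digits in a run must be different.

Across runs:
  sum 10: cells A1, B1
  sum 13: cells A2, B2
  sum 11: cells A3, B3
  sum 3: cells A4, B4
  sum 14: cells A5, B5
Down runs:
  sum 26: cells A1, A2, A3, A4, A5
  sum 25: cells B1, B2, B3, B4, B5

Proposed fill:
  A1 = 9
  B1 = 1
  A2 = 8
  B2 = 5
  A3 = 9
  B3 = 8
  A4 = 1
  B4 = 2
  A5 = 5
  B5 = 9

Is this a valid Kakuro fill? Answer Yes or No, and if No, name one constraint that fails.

No — the down run A1–A5 sums to 32, not 26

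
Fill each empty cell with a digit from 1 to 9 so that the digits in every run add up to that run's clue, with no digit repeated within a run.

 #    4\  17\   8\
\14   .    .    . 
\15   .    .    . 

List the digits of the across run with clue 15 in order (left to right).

1 8 6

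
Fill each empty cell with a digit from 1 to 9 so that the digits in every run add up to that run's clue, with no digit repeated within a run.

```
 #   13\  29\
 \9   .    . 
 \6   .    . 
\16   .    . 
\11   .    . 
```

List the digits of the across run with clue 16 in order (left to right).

7 9

16 in 2 cells must be {7,9}; 29 in 4 cells must be {5,7,8,9}.
Only 5 fits R2C2 under both its across sum 6 and down sum 29.
The 16 across and the 13 down share only 7, so R3C1 = 7.
R3C2 = 16 − 7 = 9 completes the 16 across.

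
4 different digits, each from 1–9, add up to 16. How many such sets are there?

4 distinct digits from 1–9 sum between 10 and 30.

8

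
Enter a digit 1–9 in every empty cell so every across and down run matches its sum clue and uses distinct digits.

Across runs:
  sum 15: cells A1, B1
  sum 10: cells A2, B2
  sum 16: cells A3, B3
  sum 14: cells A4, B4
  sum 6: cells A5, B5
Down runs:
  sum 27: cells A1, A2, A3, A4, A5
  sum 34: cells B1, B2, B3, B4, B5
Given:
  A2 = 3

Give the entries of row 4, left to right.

6 8

16 in 2 cells must be {7,9}; 34 in 5 cells must be {4,6,7,8,9}.
B2 = 10 − 3 = 7 completes the 10 across.
B3 = 9: the only remaining digit allowed by both the 16 across and the 34 down.
B5 = 4: the only remaining digit allowed by both the 6 across and the 34 down.
A3 = 16 − 9 = 7 completes the 16 across.
A5 = 6 − 4 = 2 completes the 6 across.
Nothing is forced directly, so branch on A1, whose candidates are 6 or 9. If A1 = 6: then B1 would have to be in {9} for the 15 across but in {6,8} for the 34 down — contradiction. So A1 = 9.
B1 = 15 − 9 = 6 completes the 15 across.
A4 = 27 − 21 = 6 completes the 27 down.
B4 = 14 − 6 = 8 completes the 14 across.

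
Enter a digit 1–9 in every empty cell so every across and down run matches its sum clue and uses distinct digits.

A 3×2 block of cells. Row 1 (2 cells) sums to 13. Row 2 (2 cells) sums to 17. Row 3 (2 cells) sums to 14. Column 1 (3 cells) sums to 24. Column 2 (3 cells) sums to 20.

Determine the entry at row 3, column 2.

17 in 2 cells must be {8,9}; 24 in 3 cells must be {7,8,9}.
Nothing is forced directly, so branch on (2,1), whose candidates are 8 or 9. If (2,1) = 9: that forces (2,2) = 8, (3,1) = 8, after which (3,2) would have to be in {6} for the 14 across but in {3,5,7,9} for the 20 down — contradiction. So (2,1) = 8.
(2,2) = 17 − 8 = 9 completes the 17 across.
Given what's placed, (3,1) must be 9 to fit the 14 across and 24 down.
(3,2) = 14 − 9 = 5 completes the 14 across.
(1,1) = 24 − 17 = 7 completes the 24 down.
(1,2) = 13 − 7 = 6 completes the 13 across.

5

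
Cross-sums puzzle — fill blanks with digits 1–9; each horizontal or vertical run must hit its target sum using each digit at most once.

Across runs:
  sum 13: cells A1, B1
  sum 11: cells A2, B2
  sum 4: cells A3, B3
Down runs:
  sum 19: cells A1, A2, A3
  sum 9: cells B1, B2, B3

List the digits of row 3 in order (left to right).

4 in 2 cells must be {1,3}.
The 4 across and the 19 down share only 3, so A3 = 3.
B3 = 4 − 3 = 1 completes the 4 across.
Nothing is forced directly, so branch on A1, whose candidates are 7 or 9. If A1 = 9: then B1 would have to be in {4} for the 13 across but in {2,3,5,6} for the 9 down — contradiction. So A1 = 7.
B1 = 13 − 7 = 6 completes the 13 across.
A2 = 19 − 10 = 9 completes the 19 down.
B2 = 11 − 9 = 2 completes the 11 across.

3 1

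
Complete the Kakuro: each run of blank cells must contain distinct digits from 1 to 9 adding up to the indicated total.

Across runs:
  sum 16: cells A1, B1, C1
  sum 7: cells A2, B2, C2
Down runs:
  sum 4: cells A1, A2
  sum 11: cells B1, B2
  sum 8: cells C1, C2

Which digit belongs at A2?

1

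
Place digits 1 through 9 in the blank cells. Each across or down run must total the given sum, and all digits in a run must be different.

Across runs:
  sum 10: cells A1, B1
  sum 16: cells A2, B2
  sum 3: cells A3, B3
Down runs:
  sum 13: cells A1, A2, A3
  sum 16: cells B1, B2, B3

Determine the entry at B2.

9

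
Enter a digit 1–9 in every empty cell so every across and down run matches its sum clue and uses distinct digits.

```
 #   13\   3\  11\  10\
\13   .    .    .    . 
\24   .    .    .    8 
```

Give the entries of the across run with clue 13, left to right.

3 in 2 cells must be {1,2}.
R1C4 = 10 − 8 = 2 completes the 10 down.
R1C2 = 1: the only remaining digit allowed by both the 13 across and the 3 down.
R2C2 = 3 − 1 = 2 completes the 3 down.
Nothing is forced directly, so branch on R2C1, whose candidates are 5 or 9. If R2C1 = 5: then R1C1 would have to be in {3,4,6,7} for the 13 across but in {8} for the 13 down — contradiction. So R2C1 = 9.
R1C1 = 13 − 9 = 4 completes the 13 down.
R1C3 = 13 − 7 = 6 completes the 13 across.
R2C3 = 24 − 19 = 5 completes the 24 across.

4 1 6 2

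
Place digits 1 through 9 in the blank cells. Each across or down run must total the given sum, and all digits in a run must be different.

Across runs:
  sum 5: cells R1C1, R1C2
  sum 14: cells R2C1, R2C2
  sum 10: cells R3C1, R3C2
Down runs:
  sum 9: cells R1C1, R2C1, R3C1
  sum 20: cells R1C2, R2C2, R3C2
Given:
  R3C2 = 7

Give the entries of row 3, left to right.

3 7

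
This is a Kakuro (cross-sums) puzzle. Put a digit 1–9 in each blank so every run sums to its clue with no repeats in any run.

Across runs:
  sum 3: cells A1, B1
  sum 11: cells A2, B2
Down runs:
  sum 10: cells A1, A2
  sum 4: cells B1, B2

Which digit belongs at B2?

3 in 2 cells must be {1,2}; 4 in 2 cells must be {1,3}.
The 3 across and the 4 down share only 1, so B1 = 1.
B2 = 4 − 1 = 3 completes the 4 down.
A1 = 3 − 1 = 2 completes the 3 across.
A2 = 11 − 3 = 8 completes the 11 across.

3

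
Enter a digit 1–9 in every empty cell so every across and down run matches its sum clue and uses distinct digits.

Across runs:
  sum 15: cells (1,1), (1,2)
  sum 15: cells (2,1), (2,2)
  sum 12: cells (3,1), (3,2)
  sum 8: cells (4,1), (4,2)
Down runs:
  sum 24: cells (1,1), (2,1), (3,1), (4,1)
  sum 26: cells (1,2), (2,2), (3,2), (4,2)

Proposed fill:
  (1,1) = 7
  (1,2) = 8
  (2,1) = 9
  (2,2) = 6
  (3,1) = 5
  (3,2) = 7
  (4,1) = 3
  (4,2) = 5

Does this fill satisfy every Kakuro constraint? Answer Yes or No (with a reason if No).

Yes

Across: 7+8=15; 9+6=15; 5+7=12; 3+5=8. Down: 7+9+5+3=24; 8+6+7+5=26. No digit repeats within any run.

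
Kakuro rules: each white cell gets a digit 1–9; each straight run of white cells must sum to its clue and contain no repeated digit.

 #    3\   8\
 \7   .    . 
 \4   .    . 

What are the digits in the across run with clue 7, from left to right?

4 in 2 cells must be {1,3}; 3 in 2 cells must be {1,2}.
The 4 across and the 3 down share only 1, so R2C1 = 1.
R2C2 = 4 − 1 = 3 completes the 4 across.
R1C1 = 3 − 1 = 2 completes the 3 down.
R1C2 = 7 − 2 = 5 completes the 7 across.

2 5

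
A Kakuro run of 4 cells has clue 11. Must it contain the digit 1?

The only way to make 11 from 4 distinct digits is {1,2,3,5}, which contains 1.

Yes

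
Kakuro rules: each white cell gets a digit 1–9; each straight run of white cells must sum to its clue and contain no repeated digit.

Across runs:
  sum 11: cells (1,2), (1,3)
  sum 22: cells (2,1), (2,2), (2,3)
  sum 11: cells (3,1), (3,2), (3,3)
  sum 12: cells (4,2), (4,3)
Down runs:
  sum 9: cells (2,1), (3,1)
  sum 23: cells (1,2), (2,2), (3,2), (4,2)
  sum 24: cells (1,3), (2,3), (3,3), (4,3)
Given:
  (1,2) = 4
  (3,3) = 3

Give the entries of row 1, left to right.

4 7

(1,3) = 11 − 4 = 7 completes the 11 across.
No cell is forced outright now. (3,2) can only be 2 or 6 or 7 (the digits allowed by both its 11 across and its 23 down). If (3,2) = 2: that forces (3,1) = 6, after which (2,1) would have to be in {5,6,7,8,9} for the 22 across but in {3} for the 9 down — contradiction. If (3,2) = 6: that forces (3,1) = 2, (2,1) = 7, after which (2,2) would have to be in {6,9} for the 22 across but in {5,8} for the 23 down — contradiction. So (3,2) = 7.
(2,2) = 9: the only remaining digit allowed by both the 22 across and the 23 down.
(3,1) = 11 − 10 = 1 completes the 11 across.
(4,2) = 23 − 20 = 3 completes the 23 down.
(4,3) = 12 − 3 = 9 completes the 12 across.
(2,1) = 9 − 1 = 8 completes the 9 down.
(2,3) = 22 − 17 = 5 completes the 22 across.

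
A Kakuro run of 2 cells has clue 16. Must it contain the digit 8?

The only way to make 16 from 2 distinct digits is {7,9}, which does not contain 8.

No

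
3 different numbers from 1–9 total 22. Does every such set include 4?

No

Counterexample: {5,8,9} sums to 22 without using 4.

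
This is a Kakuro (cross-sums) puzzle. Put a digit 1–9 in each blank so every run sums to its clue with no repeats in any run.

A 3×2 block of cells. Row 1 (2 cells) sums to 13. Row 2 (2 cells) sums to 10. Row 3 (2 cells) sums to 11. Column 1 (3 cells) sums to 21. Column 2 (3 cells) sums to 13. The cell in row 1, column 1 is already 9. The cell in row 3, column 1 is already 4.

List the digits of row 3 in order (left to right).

4, 7

(1,2) = 13 − 9 = 4 completes the 13 across.
(2,1) = 21 − 13 = 8 completes the 21 down.
(2,2) = 10 − 8 = 2 completes the 10 across.
(3,2) = 11 − 4 = 7 completes the 11 across.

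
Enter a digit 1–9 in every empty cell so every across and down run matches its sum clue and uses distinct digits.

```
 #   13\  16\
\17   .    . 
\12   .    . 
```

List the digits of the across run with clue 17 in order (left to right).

8 9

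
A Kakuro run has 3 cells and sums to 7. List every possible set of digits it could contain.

3 distinct digits from 1–9 sum between 6 and 24.
Only one set works: {1,2,4}.

{1,2,4}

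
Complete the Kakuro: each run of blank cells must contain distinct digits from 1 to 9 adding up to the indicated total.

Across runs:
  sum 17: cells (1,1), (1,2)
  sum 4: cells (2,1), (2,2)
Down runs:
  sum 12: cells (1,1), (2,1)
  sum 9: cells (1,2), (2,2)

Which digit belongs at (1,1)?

9

17 in 2 cells must be {8,9}; 4 in 2 cells must be {1,3}.
The 17 across and the 9 down share only 8, so (1,2) = 8.
The 4 across and the 12 down share only 3, so (2,1) = 3.
(2,2) = 4 − 3 = 1 completes the 4 across.
(1,1) = 17 − 8 = 9 completes the 17 across.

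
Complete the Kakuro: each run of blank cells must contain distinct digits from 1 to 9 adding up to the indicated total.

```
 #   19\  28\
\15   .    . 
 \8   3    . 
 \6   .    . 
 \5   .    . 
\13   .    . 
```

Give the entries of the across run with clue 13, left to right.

5 8

R2C2 = 8 − 3 = 5 completes the 8 across.
No cell is forced outright now. R4C1 can only be 1 or 2 or 4 (the digits allowed by both its 5 across and its 19 down). If R4C1 = 2: that forces R4C2 = 3, R3C2 = 4, after which R3C1 would have to be in {2} for the 6 across but in {1,4,5,6,7,8,9} for the 19 down — contradiction. If R4C1 = 4: that forces R4C2 = 1, after which R3C2 would have to be in {1,2,4,5} for the 6 across but in {6,7,9} for the 28 down — contradiction. So R4C1 = 1.
R4C2 = 5 − 1 = 4 completes the 5 across.
R3C2 = 2: the only remaining digit allowed by both the 6 across and the 28 down.
R3C1 = 6 − 2 = 4 completes the 6 across.
Nothing is forced directly, so branch on R1C1, whose candidates are 6 or 9. If R1C1 = 9: then R1C2 would have to be in {6} for the 15 across but in {8,9} for the 28 down — contradiction. So R1C1 = 6.
R1C2 = 15 − 6 = 9 completes the 15 across.
R5C1 = 19 − 14 = 5 completes the 19 down.
R5C2 = 13 − 5 = 8 completes the 13 across.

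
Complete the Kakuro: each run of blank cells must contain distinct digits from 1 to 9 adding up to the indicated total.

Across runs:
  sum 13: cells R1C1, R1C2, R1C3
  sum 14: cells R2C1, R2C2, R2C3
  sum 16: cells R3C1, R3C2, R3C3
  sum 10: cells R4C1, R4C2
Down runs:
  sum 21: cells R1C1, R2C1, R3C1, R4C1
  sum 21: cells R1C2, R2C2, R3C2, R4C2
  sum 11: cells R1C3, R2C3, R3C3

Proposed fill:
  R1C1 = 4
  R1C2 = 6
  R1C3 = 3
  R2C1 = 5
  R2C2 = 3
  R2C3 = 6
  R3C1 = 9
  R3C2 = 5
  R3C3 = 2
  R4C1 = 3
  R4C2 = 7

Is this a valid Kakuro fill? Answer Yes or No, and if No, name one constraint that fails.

Across: 4+6+3=13; 5+3+6=14; 9+5+2=16; 3+7=10. Down: 4+5+9+3=21; 6+3+5+7=21; 3+6+2=11. No digit repeats within any run.

Yes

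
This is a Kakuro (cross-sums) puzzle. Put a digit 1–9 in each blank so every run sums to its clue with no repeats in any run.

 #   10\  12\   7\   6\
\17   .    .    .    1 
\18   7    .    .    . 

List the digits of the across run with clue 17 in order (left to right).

3 8 5 1

R1C1 = 10 − 7 = 3 completes the 10 down.
R2C4 = 6 − 1 = 5 completes the 6 down.
R2C2 = 4: the only remaining digit allowed by both the 18 across and the 12 down.
R2C3 = 18 − 16 = 2 completes the 18 across.
R1C2 = 12 − 4 = 8 completes the 12 down.
R1C3 = 17 − 12 = 5 completes the 17 across.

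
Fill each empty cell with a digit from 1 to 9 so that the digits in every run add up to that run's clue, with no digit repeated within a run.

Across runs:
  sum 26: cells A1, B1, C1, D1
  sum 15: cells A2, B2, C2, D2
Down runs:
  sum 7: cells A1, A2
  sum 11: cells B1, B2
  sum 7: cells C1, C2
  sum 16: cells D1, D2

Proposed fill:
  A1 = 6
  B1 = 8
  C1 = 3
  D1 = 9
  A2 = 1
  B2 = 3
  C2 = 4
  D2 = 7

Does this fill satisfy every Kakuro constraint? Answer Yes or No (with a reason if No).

Yes

Across: 6+8+3+9=26; 1+3+4+7=15. Down: 6+1=7; 8+3=11; 3+4=7; 9+7=16. No digit repeats within any run.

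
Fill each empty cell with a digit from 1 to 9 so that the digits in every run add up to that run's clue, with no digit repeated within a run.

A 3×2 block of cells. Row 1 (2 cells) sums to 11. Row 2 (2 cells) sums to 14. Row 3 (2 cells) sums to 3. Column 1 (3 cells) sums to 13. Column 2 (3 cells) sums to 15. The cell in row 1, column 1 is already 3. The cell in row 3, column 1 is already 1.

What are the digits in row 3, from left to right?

3 in 2 cells must be {1,2}.
(1,2) = 11 − 3 = 8 completes the 11 across.
(2,1) = 13 − 4 = 9 completes the 13 down.
(2,2) = 14 − 9 = 5 completes the 14 across.
(3,2) = 3 − 1 = 2 completes the 3 across.

1 2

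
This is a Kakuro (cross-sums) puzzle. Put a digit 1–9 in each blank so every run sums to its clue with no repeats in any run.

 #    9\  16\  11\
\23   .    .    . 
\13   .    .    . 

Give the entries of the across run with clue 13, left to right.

1 7 5

23 in 3 cells must be {6,8,9}; 16 in 2 cells must be {7,9}.
The 23 across and the 16 down share only 9, so R1C2 = 9.
R2C2 = 16 − 9 = 7 completes the 16 down.
Nothing is forced directly, so branch on R1C1, whose candidates are 6 or 8. If R1C1 = 6: that forces R1C3 = 8, after which R2C1 would have to be in {1,2,4,5} for the 13 across but in {3} for the 9 down — contradiction. So R1C1 = 8.
R1C3 = 23 − 17 = 6 completes the 23 across.
R2C1 = 9 − 8 = 1 completes the 9 down.
R2C3 = 13 − 8 = 5 completes the 13 across.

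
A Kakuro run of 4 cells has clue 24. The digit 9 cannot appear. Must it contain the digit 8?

Every partition of 24 into 4 distinct digits under that restriction includes 8: {3,6,7,8}, {4,5,7,8}.

Yes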